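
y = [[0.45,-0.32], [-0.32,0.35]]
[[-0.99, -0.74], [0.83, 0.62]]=y @[[-1.45,-1.08], [1.05,0.78]]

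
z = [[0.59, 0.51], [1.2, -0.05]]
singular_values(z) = [1.35, 0.47]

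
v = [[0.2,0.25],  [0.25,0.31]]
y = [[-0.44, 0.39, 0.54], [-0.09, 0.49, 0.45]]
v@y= [[-0.11, 0.2, 0.22], [-0.14, 0.25, 0.27]]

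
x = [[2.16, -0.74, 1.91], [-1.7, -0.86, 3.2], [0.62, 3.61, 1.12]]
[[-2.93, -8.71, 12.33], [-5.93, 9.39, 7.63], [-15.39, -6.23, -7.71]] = x @ [[-0.05, -4.58, 2.21], [-3.39, -1.01, -3.34], [-2.79, 0.23, 2.66]]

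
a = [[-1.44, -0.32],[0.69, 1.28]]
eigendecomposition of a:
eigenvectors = [[-0.97,0.12], [0.25,-0.99]]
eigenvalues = [-1.36, 1.2]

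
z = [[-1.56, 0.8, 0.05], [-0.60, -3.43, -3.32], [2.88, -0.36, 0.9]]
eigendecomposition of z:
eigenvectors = [[0.30-0.02j, (0.3+0.02j), -0.30+0.00j], [(0.63-0.01j), 0.63+0.01j, 0.92+0.00j], [-0.71+0.00j, (-0.71-0j), (0.24+0j)]]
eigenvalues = [0.09j, -0.09j, (-4.09+0j)]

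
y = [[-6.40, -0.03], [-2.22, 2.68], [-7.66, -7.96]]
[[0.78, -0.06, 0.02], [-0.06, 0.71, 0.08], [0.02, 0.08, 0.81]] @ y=[[-5.01, -0.34], [-1.81, 1.27], [-6.51, -6.23]]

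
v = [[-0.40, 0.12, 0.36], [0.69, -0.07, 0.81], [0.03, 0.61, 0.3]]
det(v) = 0.336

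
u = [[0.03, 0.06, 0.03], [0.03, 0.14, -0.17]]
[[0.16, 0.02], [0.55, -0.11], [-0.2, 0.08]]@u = [[0.01, 0.01, 0.0], [0.01, 0.02, 0.04], [-0.00, -0.00, -0.02]]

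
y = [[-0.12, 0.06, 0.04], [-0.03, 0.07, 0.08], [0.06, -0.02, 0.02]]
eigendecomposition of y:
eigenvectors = [[-0.89, 0.26, 0.32], [-0.29, 0.88, 0.95], [0.35, -0.39, 0.00]]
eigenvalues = [-0.12, 0.03, 0.06]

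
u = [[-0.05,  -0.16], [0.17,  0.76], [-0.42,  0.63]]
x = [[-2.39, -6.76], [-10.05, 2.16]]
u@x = [[1.73, -0.01], [-8.04, 0.49], [-5.33, 4.2]]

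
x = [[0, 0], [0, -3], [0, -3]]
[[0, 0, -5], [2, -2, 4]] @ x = [[0, 15], [0, -6]]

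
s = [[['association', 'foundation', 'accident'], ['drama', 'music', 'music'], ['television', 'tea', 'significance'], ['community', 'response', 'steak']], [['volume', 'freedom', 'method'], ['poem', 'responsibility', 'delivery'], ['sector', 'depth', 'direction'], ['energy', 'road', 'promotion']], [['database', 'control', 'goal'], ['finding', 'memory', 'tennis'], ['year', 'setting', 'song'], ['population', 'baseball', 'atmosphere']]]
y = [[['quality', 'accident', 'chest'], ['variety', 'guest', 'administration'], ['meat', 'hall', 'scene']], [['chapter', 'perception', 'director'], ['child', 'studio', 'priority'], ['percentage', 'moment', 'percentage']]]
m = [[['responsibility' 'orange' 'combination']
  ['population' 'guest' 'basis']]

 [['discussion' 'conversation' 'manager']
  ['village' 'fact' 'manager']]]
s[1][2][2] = 'direction'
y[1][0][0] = 'chapter'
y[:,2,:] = [['meat', 'hall', 'scene'], ['percentage', 'moment', 'percentage']]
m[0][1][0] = 'population'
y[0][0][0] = 'quality'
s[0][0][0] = 'association'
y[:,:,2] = [['chest', 'administration', 'scene'], ['director', 'priority', 'percentage']]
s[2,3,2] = 'atmosphere'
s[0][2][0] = 'television'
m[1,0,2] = 'manager'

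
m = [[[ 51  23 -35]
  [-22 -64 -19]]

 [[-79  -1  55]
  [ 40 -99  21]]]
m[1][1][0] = 40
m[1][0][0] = -79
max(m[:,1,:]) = 40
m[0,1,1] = -64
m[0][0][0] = 51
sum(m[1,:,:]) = -63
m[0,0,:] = [51, 23, -35]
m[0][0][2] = -35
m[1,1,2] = 21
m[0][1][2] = -19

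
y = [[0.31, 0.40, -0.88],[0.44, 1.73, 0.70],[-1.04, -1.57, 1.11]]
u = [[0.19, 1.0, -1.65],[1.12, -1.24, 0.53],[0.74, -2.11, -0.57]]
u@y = [[2.21, 4.4, -1.3], [-0.75, -2.53, -1.27], [-0.11, -2.46, -2.76]]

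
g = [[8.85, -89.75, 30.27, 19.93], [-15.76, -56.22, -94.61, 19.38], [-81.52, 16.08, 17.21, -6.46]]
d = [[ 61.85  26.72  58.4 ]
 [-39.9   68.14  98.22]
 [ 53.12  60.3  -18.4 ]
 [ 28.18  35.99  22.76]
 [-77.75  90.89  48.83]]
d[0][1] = 26.72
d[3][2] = 22.76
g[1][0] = -15.76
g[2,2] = 17.21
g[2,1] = 16.08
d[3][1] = 35.99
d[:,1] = [26.72, 68.14, 60.3, 35.99, 90.89]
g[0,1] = -89.75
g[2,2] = 17.21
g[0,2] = 30.27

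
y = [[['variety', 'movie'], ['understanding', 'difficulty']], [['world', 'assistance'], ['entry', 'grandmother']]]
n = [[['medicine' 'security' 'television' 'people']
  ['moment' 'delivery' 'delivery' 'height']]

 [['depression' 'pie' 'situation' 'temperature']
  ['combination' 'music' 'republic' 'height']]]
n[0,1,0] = 'moment'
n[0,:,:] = [['medicine', 'security', 'television', 'people'], ['moment', 'delivery', 'delivery', 'height']]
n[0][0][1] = 'security'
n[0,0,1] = 'security'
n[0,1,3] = 'height'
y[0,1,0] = 'understanding'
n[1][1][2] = 'republic'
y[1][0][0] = 'world'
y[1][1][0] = 'entry'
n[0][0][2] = 'television'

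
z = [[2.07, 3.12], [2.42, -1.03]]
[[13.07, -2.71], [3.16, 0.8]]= z@[[2.41, -0.03], [2.59, -0.85]]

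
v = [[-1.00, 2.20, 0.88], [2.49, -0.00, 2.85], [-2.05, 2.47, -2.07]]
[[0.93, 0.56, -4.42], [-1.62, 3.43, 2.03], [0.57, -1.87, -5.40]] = v@[[-1.27, 0.68, 1.0],[-0.37, 0.32, -1.49],[0.54, 0.61, -0.16]]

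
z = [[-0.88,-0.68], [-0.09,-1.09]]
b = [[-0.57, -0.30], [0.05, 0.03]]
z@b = [[0.47, 0.24], [-0.00, -0.01]]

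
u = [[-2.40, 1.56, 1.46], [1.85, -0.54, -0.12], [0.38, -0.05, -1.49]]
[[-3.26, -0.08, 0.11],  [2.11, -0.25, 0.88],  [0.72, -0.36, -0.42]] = u @ [[1.04, -0.34, 0.73], [-0.29, -0.74, 0.78], [-0.21, 0.18, 0.44]]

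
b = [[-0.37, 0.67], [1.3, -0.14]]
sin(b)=[[-0.24, 0.56], [1.08, -0.05]]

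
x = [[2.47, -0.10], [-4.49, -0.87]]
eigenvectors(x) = [[0.61, 0.03], [-0.79, 1.0]]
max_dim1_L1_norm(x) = 5.36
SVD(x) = [[-0.47,0.88],[0.88,0.47]] @ diag([5.174537783715299, 0.5020545039164287]) @ [[-0.99, -0.14], [0.14, -0.99]]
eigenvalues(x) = [2.6, -1.0]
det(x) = -2.60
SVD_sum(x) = [[2.41, 0.34],  [-4.52, -0.64]] + [[0.06, -0.44],[0.03, -0.23]]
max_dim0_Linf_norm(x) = 4.49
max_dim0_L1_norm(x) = 6.96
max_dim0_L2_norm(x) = 5.12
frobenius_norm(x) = 5.20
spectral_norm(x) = 5.17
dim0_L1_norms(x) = [6.96, 0.97]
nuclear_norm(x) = 5.68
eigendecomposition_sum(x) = [[2.51,-0.07],[-3.24,0.09]] + [[-0.04,-0.03], [-1.25,-0.96]]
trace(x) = 1.60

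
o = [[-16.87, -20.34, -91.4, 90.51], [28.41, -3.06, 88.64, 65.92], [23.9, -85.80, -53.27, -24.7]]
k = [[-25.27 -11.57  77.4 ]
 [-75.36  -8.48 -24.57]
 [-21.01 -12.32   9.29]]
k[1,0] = -75.36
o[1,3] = 65.92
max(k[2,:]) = 9.29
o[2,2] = -53.27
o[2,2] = -53.27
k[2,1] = -12.32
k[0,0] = -25.27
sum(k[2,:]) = -24.04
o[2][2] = -53.27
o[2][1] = -85.8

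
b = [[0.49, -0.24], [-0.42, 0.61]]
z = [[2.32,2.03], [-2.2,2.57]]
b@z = [[1.66,  0.38],  [-2.32,  0.72]]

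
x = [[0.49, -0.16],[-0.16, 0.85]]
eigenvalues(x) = [0.43, 0.91]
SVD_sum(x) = [[0.12, -0.30], [-0.3, 0.80]] + [[0.37, 0.14], [0.14, 0.05]]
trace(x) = 1.34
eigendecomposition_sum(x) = [[0.37, 0.14], [0.14, 0.05]] + [[0.12,-0.3], [-0.30,0.8]]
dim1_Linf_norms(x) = [0.49, 0.85]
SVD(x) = [[-0.36, 0.93], [0.93, 0.36]] @ diag([0.9108318915758459, 0.4291681084241541]) @ [[-0.36, 0.93], [0.93, 0.36]]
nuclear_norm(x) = 1.34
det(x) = 0.39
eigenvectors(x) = [[-0.93, 0.36], [-0.36, -0.93]]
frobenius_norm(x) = 1.01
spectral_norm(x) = 0.91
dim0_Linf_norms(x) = [0.49, 0.85]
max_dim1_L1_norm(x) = 1.01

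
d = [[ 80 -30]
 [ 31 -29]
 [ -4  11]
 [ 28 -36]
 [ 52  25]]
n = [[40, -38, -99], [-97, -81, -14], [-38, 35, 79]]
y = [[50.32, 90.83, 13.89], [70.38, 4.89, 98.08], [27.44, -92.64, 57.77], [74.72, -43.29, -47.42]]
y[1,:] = [70.38, 4.89, 98.08]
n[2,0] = -38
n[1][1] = -81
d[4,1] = 25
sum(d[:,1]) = -59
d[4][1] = 25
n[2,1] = 35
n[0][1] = -38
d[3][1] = -36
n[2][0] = -38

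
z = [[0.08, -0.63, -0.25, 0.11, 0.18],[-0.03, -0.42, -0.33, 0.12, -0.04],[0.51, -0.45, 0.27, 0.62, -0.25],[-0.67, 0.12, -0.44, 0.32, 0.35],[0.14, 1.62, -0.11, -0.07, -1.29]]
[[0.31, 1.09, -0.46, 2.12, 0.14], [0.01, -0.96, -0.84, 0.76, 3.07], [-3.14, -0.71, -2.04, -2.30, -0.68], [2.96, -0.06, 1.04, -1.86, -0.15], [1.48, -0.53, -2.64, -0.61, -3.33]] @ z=[[-1.64, 0.04, -1.51, 0.55, 0.69],  [-0.48, 5.84, -0.58, -0.61, -3.44],  [0.18, 1.82, 1.56, -2.38, 0.05],  [1.99, -2.77, 0.40, 0.38, -0.18],  [-1.27, -4.99, -0.27, -1.5, 5.03]]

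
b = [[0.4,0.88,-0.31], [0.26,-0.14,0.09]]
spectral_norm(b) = 1.02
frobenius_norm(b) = 1.06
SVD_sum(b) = [[0.39, 0.88, -0.31], [-0.02, -0.04, 0.02]] + [[0.01, -0.00, 0.0], [0.28, -0.1, 0.07]]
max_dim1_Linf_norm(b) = 0.88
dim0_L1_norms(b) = [0.66, 1.02, 0.4]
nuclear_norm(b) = 1.32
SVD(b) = [[-1.0, 0.05], [0.05, 1.00]] @ diag([1.0163002199537208, 0.3048505583429668]) @ [[-0.38, -0.87, 0.31], [0.92, -0.31, 0.24]]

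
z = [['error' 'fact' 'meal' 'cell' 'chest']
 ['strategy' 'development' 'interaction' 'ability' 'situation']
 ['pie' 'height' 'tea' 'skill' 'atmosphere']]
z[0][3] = 'cell'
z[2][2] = 'tea'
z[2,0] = 'pie'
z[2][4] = 'atmosphere'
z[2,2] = 'tea'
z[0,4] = 'chest'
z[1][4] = 'situation'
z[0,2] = 'meal'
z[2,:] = ['pie', 'height', 'tea', 'skill', 'atmosphere']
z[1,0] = 'strategy'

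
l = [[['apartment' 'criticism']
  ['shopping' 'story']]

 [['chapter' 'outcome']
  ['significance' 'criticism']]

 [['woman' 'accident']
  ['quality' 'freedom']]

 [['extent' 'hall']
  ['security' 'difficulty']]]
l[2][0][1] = 'accident'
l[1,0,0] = 'chapter'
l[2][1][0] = 'quality'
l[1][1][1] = 'criticism'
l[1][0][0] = 'chapter'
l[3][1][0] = 'security'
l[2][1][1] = 'freedom'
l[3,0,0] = 'extent'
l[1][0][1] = 'outcome'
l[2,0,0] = 'woman'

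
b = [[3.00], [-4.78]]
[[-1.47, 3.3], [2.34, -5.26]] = b @ [[-0.49, 1.1]]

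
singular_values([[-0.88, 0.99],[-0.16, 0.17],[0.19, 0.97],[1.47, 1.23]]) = [2.09, 1.45]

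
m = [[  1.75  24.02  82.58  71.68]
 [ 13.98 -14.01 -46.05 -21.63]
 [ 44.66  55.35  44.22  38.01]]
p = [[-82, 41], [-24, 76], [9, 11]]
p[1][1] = 76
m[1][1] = -14.01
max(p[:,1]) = 76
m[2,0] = 44.66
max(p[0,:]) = 41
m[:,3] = [71.68, -21.63, 38.01]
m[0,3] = 71.68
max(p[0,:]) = 41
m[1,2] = -46.05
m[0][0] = 1.75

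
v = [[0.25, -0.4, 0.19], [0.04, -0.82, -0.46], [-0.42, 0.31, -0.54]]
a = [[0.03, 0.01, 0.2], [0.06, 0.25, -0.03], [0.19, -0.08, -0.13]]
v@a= [[0.02, -0.11, 0.04], [-0.14, -0.17, 0.09], [-0.10, 0.12, -0.02]]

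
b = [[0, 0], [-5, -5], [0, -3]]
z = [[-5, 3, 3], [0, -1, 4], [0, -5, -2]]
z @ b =[[-15, -24], [5, -7], [25, 31]]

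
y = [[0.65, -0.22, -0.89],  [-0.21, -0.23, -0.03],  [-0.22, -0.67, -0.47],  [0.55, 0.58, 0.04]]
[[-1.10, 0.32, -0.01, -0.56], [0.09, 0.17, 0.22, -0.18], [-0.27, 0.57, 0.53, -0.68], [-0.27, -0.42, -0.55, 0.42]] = y @ [[-0.77, -0.55, -0.31, 0.29], [0.22, -0.16, -0.65, 0.40], [0.62, -0.72, -0.05, 0.74]]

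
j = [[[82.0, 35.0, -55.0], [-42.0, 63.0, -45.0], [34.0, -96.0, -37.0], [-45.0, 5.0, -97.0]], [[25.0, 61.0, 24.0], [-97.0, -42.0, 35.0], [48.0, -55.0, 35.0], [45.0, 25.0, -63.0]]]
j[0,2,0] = 34.0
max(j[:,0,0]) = 82.0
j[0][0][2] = -55.0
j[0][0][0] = 82.0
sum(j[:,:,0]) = 50.0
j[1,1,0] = -97.0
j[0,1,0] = -42.0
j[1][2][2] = 35.0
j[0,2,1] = -96.0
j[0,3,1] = 5.0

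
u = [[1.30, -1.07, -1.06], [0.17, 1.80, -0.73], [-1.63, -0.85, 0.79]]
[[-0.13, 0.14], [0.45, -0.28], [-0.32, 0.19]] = u @ [[0.06,-0.04], [0.23,-0.16], [-0.04,-0.02]]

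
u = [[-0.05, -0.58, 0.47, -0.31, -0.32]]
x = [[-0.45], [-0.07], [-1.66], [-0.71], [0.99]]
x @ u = [[0.02, 0.26, -0.21, 0.14, 0.14],  [0.0, 0.04, -0.03, 0.02, 0.02],  [0.08, 0.96, -0.78, 0.51, 0.53],  [0.04, 0.41, -0.33, 0.22, 0.23],  [-0.05, -0.57, 0.47, -0.31, -0.32]]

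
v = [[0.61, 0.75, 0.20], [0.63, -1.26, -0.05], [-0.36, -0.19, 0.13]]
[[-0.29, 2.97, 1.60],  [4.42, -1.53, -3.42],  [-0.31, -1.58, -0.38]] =v @ [[2.30, 2.41, -0.39], [-2.38, 2.49, 2.53], [0.47, -1.84, -0.29]]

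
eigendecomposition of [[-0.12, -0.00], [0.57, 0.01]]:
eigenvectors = [[0.0,0.22],[1.0,-0.97]]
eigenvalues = [0.01, -0.12]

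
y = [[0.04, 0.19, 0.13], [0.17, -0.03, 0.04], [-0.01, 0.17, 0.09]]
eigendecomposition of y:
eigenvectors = [[0.73, 0.37, -0.25], [0.5, -0.74, -0.5], [0.47, 0.55, 0.83]]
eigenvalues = [0.25, -0.15, -0.01]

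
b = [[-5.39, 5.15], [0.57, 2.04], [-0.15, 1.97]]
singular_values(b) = [7.68, 2.23]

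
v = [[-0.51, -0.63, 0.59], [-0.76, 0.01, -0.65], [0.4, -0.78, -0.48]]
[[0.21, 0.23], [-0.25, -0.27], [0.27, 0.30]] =v@[[0.19, 0.21], [-0.34, -0.38], [0.15, 0.17]]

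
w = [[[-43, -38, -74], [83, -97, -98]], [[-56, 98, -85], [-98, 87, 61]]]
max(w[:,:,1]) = 98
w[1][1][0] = -98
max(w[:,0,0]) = -43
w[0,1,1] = -97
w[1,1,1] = 87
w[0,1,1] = -97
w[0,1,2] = -98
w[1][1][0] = -98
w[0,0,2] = -74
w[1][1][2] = 61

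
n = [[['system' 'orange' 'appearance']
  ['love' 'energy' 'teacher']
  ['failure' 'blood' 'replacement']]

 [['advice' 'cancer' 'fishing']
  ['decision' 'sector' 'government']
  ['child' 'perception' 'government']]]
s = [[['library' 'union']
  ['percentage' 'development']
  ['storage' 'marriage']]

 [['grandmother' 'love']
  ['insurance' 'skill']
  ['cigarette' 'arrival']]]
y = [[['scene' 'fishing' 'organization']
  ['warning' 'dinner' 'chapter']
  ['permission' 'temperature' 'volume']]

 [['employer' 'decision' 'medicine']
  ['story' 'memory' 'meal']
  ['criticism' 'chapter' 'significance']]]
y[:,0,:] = [['scene', 'fishing', 'organization'], ['employer', 'decision', 'medicine']]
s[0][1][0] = 'percentage'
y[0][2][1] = 'temperature'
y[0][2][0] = 'permission'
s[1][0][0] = 'grandmother'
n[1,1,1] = 'sector'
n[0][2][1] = 'blood'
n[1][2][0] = 'child'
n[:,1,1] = ['energy', 'sector']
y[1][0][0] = 'employer'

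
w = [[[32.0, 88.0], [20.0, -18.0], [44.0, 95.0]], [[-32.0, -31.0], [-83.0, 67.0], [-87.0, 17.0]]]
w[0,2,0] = 44.0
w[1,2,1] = 17.0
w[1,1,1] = 67.0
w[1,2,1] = 17.0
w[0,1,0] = 20.0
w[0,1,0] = 20.0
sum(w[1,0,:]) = -63.0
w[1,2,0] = -87.0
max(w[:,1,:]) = 67.0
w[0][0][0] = 32.0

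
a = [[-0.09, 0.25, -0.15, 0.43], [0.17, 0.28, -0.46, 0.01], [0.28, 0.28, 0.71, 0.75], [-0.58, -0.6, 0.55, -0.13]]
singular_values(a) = [1.17, 1.15, 0.4, 0.0]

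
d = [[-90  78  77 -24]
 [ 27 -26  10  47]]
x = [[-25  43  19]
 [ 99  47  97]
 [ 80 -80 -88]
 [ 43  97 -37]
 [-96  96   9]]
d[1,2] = 10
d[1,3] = 47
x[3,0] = 43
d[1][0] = 27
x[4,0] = -96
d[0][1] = 78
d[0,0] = -90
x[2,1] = -80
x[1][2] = 97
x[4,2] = 9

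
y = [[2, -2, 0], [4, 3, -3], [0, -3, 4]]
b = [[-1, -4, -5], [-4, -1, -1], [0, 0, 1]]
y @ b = [[6, -6, -8], [-16, -19, -26], [12, 3, 7]]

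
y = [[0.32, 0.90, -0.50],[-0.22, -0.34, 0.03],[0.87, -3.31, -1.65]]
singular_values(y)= [3.84, 0.99, 0.16]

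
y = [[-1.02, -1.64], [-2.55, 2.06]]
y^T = [[-1.02, -2.55],[-1.64, 2.06]]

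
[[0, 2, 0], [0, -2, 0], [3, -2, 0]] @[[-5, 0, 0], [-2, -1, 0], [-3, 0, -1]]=[[-4, -2, 0], [4, 2, 0], [-11, 2, 0]]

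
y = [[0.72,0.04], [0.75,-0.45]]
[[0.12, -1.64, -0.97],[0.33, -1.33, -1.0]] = y @ [[0.19, -2.23, -1.34], [-0.42, -0.76, -0.02]]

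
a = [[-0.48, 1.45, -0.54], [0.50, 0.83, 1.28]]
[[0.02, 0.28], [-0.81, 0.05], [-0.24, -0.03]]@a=[[0.13, 0.26, 0.35], [0.41, -1.13, 0.5], [0.10, -0.37, 0.09]]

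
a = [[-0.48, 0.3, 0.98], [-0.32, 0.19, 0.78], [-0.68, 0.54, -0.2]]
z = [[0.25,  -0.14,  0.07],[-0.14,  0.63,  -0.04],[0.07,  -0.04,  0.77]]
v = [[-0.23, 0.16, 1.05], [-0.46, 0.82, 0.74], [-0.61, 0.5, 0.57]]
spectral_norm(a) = 1.45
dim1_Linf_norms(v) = [1.05, 0.82, 0.61]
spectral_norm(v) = 1.78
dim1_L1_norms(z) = [0.46, 0.81, 0.88]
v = z + a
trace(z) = 1.65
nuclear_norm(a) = 2.30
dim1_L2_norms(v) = [1.09, 1.2, 0.97]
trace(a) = -0.49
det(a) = -0.00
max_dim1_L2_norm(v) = 1.2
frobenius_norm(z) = 1.05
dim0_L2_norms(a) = [0.89, 0.65, 1.27]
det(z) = 0.10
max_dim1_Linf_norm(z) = 0.77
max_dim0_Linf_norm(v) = 1.05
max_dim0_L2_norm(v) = 1.41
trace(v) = 1.16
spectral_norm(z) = 0.80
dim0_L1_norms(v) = [1.3, 1.48, 2.36]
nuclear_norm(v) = 2.58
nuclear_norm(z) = 1.65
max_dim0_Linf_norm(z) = 0.77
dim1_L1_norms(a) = [1.76, 1.29, 1.42]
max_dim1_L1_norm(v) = 2.02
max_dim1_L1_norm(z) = 0.88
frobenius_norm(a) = 1.68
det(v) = 0.23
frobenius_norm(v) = 1.89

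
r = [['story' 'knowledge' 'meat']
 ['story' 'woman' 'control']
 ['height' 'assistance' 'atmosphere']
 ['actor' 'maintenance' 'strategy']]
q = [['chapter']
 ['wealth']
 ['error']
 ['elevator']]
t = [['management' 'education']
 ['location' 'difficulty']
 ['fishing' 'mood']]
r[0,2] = 'meat'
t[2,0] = 'fishing'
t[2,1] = 'mood'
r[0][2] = 'meat'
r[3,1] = 'maintenance'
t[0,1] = 'education'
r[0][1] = 'knowledge'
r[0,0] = 'story'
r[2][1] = 'assistance'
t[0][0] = 'management'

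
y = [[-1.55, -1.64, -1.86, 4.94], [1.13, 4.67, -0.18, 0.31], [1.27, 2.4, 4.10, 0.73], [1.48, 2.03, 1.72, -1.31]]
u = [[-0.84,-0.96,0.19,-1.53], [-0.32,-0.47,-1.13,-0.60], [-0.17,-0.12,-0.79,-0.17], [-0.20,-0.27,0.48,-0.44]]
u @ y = [[-1.81, -5.76, -0.12, -2.30], [-2.36, -5.60, -4.99, -1.77], [-1.13, -2.52, -3.19, -1.23], [-0.04, -0.67, 1.63, -0.14]]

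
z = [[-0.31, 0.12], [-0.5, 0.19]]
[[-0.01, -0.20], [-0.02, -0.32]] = z@ [[0.18, 0.59], [0.38, -0.12]]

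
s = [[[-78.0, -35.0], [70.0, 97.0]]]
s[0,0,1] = -35.0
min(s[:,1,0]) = 70.0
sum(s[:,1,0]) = 70.0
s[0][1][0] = 70.0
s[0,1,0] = 70.0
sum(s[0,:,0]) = -8.0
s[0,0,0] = -78.0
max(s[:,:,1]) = 97.0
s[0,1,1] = 97.0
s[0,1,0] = 70.0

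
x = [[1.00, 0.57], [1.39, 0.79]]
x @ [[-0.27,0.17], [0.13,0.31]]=[[-0.20,0.35], [-0.27,0.48]]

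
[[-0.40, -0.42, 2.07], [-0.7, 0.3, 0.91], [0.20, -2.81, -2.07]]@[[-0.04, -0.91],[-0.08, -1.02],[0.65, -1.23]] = [[1.40, -1.75], [0.6, -0.79], [-1.13, 5.23]]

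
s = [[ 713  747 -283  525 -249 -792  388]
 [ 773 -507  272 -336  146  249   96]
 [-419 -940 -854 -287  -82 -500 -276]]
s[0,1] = 747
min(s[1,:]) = -507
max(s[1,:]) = 773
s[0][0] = 713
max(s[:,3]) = 525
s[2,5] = -500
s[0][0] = 713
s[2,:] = [-419, -940, -854, -287, -82, -500, -276]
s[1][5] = 249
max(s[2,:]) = -82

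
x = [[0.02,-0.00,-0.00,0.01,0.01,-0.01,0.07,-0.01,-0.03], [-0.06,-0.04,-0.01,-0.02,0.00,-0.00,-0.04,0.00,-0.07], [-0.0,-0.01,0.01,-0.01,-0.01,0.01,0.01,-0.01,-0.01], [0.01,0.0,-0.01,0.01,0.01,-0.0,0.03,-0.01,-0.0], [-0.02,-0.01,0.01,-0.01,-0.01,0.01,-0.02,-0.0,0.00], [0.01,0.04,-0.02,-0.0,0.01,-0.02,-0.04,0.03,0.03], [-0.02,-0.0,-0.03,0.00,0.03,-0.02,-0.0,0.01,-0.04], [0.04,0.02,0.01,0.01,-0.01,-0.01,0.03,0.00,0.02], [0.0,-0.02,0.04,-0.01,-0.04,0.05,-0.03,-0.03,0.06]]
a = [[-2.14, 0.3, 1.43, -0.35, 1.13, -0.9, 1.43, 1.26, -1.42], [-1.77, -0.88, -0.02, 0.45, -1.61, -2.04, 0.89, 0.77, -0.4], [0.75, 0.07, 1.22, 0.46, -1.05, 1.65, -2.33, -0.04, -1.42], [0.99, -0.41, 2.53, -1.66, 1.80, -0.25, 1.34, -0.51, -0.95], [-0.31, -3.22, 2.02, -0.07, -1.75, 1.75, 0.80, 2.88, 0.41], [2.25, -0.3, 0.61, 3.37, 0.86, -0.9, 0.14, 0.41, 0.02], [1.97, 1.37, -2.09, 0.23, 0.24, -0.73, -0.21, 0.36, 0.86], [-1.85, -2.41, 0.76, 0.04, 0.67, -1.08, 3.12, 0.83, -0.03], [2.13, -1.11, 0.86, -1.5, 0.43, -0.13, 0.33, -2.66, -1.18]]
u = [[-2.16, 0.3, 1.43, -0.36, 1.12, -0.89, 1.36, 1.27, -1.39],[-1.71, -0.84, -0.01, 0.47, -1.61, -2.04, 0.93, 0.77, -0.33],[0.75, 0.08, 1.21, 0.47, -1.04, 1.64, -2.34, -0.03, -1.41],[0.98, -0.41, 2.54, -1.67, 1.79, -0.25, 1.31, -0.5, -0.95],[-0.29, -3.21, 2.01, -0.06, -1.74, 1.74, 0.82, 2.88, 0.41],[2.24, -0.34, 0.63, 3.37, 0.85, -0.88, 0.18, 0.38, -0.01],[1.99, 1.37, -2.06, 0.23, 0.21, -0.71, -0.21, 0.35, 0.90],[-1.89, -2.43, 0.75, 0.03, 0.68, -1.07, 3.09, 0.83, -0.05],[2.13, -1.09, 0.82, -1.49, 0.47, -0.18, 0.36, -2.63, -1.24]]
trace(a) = -6.67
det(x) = 0.00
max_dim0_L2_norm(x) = 0.11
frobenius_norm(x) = 0.22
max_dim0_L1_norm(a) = 14.16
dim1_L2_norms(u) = [3.79, 3.49, 3.67, 4.06, 5.44, 4.31, 3.41, 4.68, 4.18]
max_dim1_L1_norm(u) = 13.16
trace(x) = 0.03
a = u + x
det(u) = -745.55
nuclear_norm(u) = 31.43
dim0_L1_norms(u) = [14.14, 10.07, 11.46, 8.15, 9.51, 9.4, 10.6, 9.64, 6.69]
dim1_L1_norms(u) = [10.28, 8.71, 8.97, 10.4, 13.16, 8.88, 8.03, 10.82, 10.41]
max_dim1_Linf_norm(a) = 3.37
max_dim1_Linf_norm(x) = 0.07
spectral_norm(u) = 7.38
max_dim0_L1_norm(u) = 14.14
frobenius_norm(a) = 12.51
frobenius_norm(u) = 12.48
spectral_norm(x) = 0.14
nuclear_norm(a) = 31.49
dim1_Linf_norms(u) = [2.16, 2.04, 2.34, 2.54, 3.21, 3.37, 2.06, 3.09, 2.63]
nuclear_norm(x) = 0.43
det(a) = -698.75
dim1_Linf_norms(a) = [2.14, 2.04, 2.33, 2.53, 3.22, 3.37, 2.09, 3.12, 2.66]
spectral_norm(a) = 7.39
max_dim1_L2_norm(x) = 0.11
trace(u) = -6.70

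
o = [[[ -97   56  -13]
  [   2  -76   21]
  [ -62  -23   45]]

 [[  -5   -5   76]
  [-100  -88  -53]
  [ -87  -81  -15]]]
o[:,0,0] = [-97, -5]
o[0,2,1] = -23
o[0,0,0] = -97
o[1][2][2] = -15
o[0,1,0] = 2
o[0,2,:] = [-62, -23, 45]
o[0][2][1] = -23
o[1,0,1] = -5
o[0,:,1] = [56, -76, -23]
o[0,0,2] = -13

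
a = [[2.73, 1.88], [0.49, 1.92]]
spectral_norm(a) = 3.68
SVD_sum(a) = [[2.36,2.27], [1.21,1.17]] + [[0.37, -0.39], [-0.72, 0.75]]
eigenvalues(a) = [3.37, 1.28]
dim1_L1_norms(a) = [4.61, 2.41]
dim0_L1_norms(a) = [3.22, 3.8]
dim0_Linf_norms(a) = [2.73, 1.92]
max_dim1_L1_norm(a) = 4.61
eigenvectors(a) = [[0.95, -0.79], [0.32, 0.61]]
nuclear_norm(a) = 4.85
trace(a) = 4.65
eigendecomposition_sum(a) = [[2.34, 3.04], [0.79, 1.03]] + [[0.39,-1.16], [-0.30,0.89]]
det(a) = 4.32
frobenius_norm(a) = 3.86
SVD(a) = [[-0.89, -0.46],[-0.46, 0.89]] @ diag([3.678951962943415, 1.1743561871743993]) @ [[-0.72, -0.69],[-0.69, 0.72]]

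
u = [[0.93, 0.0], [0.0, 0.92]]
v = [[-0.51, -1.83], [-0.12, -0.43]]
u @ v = [[-0.47, -1.7], [-0.11, -0.4]]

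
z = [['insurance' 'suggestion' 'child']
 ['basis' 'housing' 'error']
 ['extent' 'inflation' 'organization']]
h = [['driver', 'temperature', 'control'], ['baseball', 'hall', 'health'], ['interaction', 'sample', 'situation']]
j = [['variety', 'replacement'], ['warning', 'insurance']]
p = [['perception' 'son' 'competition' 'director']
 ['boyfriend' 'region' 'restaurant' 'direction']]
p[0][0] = 'perception'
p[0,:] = ['perception', 'son', 'competition', 'director']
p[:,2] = ['competition', 'restaurant']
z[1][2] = 'error'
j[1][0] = 'warning'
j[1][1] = 'insurance'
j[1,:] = ['warning', 'insurance']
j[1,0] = 'warning'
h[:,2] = ['control', 'health', 'situation']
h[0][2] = 'control'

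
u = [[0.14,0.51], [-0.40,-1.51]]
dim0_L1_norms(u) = [0.54, 2.02]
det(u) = -0.01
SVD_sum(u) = [[0.14, 0.51], [-0.40, -1.51]] + [[0.00, -0.0], [0.0, -0.0]]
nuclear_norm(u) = 1.65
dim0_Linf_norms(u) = [0.4, 1.51]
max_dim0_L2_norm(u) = 1.59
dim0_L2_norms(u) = [0.42, 1.59]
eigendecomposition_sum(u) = [[0.01, 0.0], [-0.0, -0.00]] + [[0.13, 0.51], [-0.40, -1.51]]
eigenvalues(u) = [0.01, -1.38]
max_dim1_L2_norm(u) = 1.56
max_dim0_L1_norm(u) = 2.02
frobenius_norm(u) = 1.65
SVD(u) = [[-0.32, 0.95], [0.95, 0.32]] @ diag([1.6491755109804365, 0.004487090640583511]) @ [[-0.26, -0.97], [0.97, -0.26]]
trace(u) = -1.37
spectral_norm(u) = 1.65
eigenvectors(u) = [[0.97,-0.32], [-0.26,0.95]]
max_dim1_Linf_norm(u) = 1.51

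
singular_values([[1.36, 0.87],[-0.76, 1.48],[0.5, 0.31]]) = [1.77, 1.61]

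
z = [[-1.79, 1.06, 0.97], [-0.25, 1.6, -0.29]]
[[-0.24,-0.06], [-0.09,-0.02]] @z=[[0.44, -0.35, -0.22], [0.17, -0.13, -0.08]]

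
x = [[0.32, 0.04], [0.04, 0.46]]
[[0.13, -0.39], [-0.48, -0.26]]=x@[[0.53,-1.15], [-1.08,-0.46]]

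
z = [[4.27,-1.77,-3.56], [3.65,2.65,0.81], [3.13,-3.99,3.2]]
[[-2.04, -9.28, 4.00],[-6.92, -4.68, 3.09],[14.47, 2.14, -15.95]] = z @ [[-0.31, -1.25, -0.13], [-2.65, -0.45, 2.05], [1.52, 1.33, -2.30]]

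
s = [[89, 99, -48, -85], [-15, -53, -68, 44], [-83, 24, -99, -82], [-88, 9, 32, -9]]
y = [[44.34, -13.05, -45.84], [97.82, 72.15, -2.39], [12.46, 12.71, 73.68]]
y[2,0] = 12.46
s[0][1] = 99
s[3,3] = -9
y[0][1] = -13.05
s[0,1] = 99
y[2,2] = 73.68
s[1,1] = -53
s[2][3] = -82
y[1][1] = 72.15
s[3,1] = 9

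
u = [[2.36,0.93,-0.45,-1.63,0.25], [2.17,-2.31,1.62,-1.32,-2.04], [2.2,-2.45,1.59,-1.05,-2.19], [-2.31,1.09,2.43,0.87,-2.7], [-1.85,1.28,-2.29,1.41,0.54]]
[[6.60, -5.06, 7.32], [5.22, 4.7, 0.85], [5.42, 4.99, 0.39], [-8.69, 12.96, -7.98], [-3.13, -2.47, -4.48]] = u @ [[2.78, -1.49, 2.44], [-0.27, -0.33, 1.00], [-1.02, 1.55, 0.79], [0.08, -0.02, -0.32], [-0.16, -2.27, 1.88]]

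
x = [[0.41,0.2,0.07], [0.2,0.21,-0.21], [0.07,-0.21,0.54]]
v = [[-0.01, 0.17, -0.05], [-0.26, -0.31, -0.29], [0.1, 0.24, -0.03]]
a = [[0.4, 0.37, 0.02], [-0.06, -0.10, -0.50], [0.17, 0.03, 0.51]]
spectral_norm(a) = 0.77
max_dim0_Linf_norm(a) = 0.51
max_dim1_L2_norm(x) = 0.58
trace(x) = 1.16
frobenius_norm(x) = 0.83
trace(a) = 0.81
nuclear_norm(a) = 1.36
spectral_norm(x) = 0.65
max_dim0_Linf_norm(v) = 0.31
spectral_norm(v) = 0.54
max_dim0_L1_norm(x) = 0.82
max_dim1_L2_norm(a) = 0.55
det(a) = -0.03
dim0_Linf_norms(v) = [0.26, 0.31, 0.29]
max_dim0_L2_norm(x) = 0.58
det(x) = -0.00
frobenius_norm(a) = 0.92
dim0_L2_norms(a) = [0.44, 0.38, 0.71]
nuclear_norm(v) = 0.81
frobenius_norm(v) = 0.59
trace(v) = -0.35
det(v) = -0.01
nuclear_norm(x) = 1.16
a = x + v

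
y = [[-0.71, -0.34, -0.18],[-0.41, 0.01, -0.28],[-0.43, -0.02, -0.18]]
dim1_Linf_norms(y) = [0.71, 0.41, 0.43]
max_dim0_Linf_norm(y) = 0.71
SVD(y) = [[-0.77,-0.62,0.14], [-0.45,0.69,0.56], [-0.44,0.37,-0.81]] @ diag([1.0235590099526832, 0.2575954725968345, 0.04869831252000859]) @ [[0.90, 0.26, 0.34], [-0.02, 0.81, -0.58], [0.43, -0.52, -0.74]]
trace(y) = -0.88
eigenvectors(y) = [[0.79+0.00j, (0.38-0.15j), (0.38+0.15j)], [0.44+0.00j, -0.66+0.00j, (-0.66-0j)], [(0.43+0j), (-0.44+0.46j), -0.44-0.46j]]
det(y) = -0.01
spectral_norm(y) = 1.02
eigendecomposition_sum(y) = [[-0.73+0.00j,(-0.25-0j),(-0.25+0j)],[-0.40+0.00j,-0.14-0.00j,(-0.14+0j)],[-0.39+0.00j,(-0.13-0j),-0.13+0.00j]] + [[(0.01+0.01j), (-0.05+0.01j), (0.03-0.04j)], [-0.00-0.03j, (0.07+0.01j), -0.07+0.03j], [-0.02-0.01j, 0.06-0.04j, (-0.02+0.07j)]] + [[(0.01-0.01j),-0.05-0.01j,0.03+0.04j],  [-0.00+0.03j,(0.07-0.01j),-0.07-0.03j],  [-0.02+0.01j,(0.06+0.04j),-0.02-0.07j]]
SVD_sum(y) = [[-0.72,  -0.21,  -0.27], [-0.42,  -0.12,  -0.16], [-0.41,  -0.12,  -0.15]] + [[0.0,-0.13,0.09], [-0.0,0.15,-0.1], [-0.00,0.08,-0.06]] + [[0.0, -0.0, -0.01], [0.01, -0.01, -0.02], [-0.02, 0.02, 0.03]]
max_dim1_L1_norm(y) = 1.23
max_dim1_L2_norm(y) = 0.81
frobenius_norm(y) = 1.06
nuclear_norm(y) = 1.33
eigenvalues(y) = [(-1+0j), (0.06+0.1j), (0.06-0.1j)]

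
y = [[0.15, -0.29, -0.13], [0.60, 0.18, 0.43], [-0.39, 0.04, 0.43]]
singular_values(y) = [0.76, 0.63, 0.25]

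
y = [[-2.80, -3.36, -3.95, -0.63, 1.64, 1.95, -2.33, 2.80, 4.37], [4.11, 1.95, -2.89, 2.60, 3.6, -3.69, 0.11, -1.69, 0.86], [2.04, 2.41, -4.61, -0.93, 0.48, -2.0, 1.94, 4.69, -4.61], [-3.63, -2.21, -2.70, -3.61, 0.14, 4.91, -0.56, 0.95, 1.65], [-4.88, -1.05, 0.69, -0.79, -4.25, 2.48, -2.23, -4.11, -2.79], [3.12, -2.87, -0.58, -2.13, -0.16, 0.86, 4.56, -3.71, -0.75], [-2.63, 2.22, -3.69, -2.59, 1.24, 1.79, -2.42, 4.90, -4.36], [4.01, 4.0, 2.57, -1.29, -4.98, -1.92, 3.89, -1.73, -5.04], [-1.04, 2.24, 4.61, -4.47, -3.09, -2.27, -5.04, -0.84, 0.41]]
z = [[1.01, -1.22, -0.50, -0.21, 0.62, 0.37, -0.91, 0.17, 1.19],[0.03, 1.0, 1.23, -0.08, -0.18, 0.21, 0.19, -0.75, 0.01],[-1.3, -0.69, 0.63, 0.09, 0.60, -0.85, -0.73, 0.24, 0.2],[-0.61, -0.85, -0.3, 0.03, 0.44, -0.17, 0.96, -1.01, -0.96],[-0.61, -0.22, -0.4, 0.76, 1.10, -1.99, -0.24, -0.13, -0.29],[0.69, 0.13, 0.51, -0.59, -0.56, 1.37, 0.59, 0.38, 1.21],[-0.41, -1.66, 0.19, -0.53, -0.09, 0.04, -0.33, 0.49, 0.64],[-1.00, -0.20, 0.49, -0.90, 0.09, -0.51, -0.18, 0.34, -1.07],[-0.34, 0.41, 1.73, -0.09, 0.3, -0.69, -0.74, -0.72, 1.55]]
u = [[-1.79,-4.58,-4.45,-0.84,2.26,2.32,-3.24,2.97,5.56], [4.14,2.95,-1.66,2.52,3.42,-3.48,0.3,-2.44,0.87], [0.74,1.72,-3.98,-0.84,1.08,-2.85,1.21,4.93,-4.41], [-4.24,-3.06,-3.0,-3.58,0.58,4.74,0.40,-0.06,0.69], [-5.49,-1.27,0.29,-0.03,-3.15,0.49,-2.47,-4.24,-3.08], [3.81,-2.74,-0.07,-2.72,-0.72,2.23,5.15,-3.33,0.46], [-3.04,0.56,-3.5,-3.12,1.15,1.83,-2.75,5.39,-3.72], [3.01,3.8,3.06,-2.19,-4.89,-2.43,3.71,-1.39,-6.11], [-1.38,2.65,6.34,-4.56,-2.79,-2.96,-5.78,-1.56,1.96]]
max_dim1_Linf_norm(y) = 5.04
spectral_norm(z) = 3.87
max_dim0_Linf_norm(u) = 6.34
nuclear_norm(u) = 70.21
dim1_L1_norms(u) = [28.01, 21.78, 21.76, 20.35, 20.51, 21.23, 25.06, 30.59, 29.98]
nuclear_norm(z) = 16.25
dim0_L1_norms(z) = [6.0, 6.38, 5.98, 3.28, 3.98, 6.2, 4.87, 4.23, 7.12]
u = z + y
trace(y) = -16.20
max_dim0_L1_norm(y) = 28.26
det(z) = -7.52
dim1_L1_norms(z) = [6.2, 3.68, 5.33, 5.33, 5.74, 6.03, 4.38, 4.78, 6.57]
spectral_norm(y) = 15.45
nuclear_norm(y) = 65.84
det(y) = -1654325.52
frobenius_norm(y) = 26.74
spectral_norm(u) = 16.55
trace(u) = -9.50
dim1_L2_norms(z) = [2.37, 1.79, 2.07, 2.07, 2.55, 2.29, 2.0, 1.91, 2.71]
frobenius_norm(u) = 28.28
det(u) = -4902201.06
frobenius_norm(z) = 6.64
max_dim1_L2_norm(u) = 11.23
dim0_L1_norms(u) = [27.64, 23.33, 26.35, 20.4, 20.04, 23.33, 25.01, 26.31, 26.86]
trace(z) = 6.70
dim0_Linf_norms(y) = [4.88, 4.0, 4.61, 4.47, 4.98, 4.91, 5.04, 4.9, 5.04]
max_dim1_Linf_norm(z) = 1.99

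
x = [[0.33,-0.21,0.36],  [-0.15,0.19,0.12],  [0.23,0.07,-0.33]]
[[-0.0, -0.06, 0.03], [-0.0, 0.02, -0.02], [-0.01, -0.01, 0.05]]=x @ [[-0.02, -0.11, 0.14], [-0.03, 0.05, 0.03], [0.0, -0.03, -0.04]]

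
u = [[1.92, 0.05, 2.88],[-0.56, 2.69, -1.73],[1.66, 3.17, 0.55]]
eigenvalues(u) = [(-0.44+0j), (2.8+1.74j), (2.8-1.74j)]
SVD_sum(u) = [[0.01, 0.06, -0.01],[0.61, 2.62, -0.39],[0.75, 3.23, -0.48]] + [[2.02, -0.05, 2.81], [-1.03, 0.02, -1.43], [0.80, -0.02, 1.11]] + [[-0.11,0.04,0.08], [-0.13,0.05,0.1], [0.11,-0.04,-0.08]]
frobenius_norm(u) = 5.97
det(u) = -4.73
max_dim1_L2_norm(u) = 3.62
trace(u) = 5.16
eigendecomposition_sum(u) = [[(-0.28-0j), -0.29-0.00j, 0.29-0.00j], [0.07+0.00j, 0.08+0.00j, (-0.08+0j)], [0.22+0.00j, (0.24+0j), (-0.24+0j)]] + [[1.10-0.62j, 0.17-2.37j, (1.29+0.02j)], [(-0.32+1.05j), 1.31+1.59j, (-0.83+0.76j)], [0.72+0.46j, (1.47-0.65j), 0.39+0.78j]] + [[(1.1+0.62j), 0.17+2.37j, 1.29-0.02j], [-0.32-1.05j, 1.31-1.59j, (-0.83-0.76j)], [(0.72-0.46j), 1.47+0.65j, (0.39-0.78j)]]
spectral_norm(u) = 4.31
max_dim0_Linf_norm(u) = 3.17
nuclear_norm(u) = 8.70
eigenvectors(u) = [[(0.76+0j), (-0.67+0j), -0.67-0.00j], [(-0.21+0j), (0.42-0.4j), (0.42+0.4j)], [-0.62+0.00j, (-0.21-0.4j), (-0.21+0.4j)]]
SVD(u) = [[0.01, 0.84, 0.54],[0.63, -0.43, 0.65],[0.78, 0.33, -0.54]] @ diag([4.312073987226014, 4.119220283569281, 0.26634974022919133]) @ [[0.22, 0.96, -0.14], [0.58, -0.01, 0.81], [-0.78, 0.27, 0.57]]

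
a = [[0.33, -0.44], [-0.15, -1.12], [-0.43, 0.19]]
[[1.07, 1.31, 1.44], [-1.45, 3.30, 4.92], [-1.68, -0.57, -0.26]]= a @ [[4.22, 0.03, -1.27], [0.73, -2.95, -4.22]]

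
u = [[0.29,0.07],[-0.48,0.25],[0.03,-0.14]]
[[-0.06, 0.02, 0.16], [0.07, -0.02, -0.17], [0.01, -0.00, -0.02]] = u @ [[-0.19,0.06,0.5], [-0.10,0.03,0.28]]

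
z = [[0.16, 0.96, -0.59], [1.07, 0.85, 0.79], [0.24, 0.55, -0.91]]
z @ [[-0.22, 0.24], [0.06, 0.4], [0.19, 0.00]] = [[-0.09, 0.42],[-0.03, 0.60],[-0.19, 0.28]]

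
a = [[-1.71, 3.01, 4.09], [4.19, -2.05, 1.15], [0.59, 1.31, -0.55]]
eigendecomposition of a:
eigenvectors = [[-0.69, -0.54, -0.1],[-0.64, 0.82, -0.79],[-0.34, -0.17, 0.60]]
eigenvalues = [3.1, -5.02, -2.38]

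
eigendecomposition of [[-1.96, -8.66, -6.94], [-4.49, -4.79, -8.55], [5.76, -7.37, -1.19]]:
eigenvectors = [[-0.05, 0.73, 0.73], [0.65, 0.47, 0.67], [-0.76, -0.49, 0.08]]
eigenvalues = [5.52, -2.79, -10.67]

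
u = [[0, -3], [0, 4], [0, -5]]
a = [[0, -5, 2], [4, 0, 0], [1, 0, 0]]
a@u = [[0, -30], [0, -12], [0, -3]]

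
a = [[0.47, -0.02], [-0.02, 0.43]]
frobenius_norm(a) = 0.64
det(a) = 0.20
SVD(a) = [[-0.92, 0.38], [0.38, 0.92]] @ diag([0.47828427124746176, 0.42171572875253815]) @ [[-0.92,0.38],[0.38,0.92]]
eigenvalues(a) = [0.48, 0.42]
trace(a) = 0.90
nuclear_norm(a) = 0.90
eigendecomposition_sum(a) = [[0.41, -0.17], [-0.17, 0.07]] + [[0.06, 0.15],[0.15, 0.36]]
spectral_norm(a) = 0.48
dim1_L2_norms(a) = [0.47, 0.43]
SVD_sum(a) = [[0.41, -0.17], [-0.17, 0.07]] + [[0.06, 0.15], [0.15, 0.36]]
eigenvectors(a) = [[0.92, 0.38], [-0.38, 0.92]]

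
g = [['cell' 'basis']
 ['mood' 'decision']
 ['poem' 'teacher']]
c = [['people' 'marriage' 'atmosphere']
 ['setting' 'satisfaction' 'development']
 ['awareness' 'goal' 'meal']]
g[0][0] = 'cell'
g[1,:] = ['mood', 'decision']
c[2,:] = ['awareness', 'goal', 'meal']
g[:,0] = ['cell', 'mood', 'poem']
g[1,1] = 'decision'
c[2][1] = 'goal'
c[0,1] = 'marriage'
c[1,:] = ['setting', 'satisfaction', 'development']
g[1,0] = 'mood'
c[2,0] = 'awareness'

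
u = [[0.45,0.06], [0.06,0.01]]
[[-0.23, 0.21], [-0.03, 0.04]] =u @ [[-0.78, -0.07], [1.96, 3.99]]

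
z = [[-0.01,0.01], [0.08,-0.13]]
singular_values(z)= [0.15, 0.0]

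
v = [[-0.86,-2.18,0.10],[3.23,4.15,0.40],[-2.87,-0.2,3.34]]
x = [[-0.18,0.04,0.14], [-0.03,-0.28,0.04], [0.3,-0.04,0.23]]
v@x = [[0.25,0.57,-0.18], [-0.59,-1.05,0.71], [1.52,-0.19,0.36]]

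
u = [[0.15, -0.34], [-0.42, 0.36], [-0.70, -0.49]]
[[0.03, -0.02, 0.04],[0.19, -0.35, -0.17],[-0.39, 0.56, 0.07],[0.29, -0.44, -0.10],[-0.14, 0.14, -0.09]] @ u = [[-0.02,-0.04],[0.29,-0.11],[-0.34,0.3],[0.30,-0.21],[-0.02,0.14]]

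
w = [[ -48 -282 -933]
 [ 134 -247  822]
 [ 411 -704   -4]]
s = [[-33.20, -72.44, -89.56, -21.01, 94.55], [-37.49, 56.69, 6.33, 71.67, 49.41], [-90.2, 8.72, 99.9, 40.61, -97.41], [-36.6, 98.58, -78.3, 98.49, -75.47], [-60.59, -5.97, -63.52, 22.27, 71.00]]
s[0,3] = -21.01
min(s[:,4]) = -97.41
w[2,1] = -704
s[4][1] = -5.97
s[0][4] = 94.55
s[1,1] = 56.69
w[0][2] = -933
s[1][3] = 71.67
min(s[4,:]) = -63.52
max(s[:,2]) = 99.9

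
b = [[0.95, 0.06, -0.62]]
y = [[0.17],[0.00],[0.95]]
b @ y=[[-0.43]]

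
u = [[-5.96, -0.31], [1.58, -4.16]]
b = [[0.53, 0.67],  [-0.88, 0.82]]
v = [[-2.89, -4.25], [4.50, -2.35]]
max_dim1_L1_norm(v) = 7.14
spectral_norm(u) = 6.25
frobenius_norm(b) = 1.48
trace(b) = 1.35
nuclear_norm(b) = 2.06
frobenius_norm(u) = 7.44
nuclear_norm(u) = 10.29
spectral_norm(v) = 5.40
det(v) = 25.92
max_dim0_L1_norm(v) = 7.39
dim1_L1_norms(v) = [7.14, 6.85]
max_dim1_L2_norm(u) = 5.97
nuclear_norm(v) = 10.20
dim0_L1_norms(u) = [7.54, 4.47]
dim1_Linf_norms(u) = [5.96, 4.16]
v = u @ b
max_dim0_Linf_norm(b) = 0.88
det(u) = 25.28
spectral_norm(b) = 1.21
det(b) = 1.02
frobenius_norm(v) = 7.22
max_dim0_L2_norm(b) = 1.06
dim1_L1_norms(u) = [6.27, 5.74]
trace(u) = -10.12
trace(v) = -5.24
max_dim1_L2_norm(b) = 1.2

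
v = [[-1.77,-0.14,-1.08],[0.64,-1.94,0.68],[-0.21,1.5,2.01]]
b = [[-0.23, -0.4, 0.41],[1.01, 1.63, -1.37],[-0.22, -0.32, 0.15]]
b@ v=[[0.06, 1.42, 0.80], [-0.46, -5.36, -2.74], [0.15, 0.88, 0.32]]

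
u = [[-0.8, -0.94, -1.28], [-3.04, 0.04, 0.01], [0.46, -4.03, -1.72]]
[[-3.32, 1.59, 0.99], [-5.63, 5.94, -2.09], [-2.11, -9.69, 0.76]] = u @ [[1.86, -1.92, 0.69], [0.18, 3.21, 0.59], [1.3, -2.4, -1.64]]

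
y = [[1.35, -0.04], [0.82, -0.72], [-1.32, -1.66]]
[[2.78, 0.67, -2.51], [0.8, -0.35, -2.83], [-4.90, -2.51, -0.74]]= y @[[2.10, 0.53, -1.80],[1.28, 1.09, 1.88]]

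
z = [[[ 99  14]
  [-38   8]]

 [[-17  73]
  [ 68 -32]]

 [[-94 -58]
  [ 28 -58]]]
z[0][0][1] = 14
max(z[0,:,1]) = 14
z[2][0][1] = -58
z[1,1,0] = 68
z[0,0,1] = 14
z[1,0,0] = -17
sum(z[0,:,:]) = 83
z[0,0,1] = 14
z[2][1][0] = 28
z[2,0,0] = -94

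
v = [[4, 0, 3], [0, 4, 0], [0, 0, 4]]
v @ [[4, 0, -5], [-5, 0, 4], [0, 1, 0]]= [[16, 3, -20], [-20, 0, 16], [0, 4, 0]]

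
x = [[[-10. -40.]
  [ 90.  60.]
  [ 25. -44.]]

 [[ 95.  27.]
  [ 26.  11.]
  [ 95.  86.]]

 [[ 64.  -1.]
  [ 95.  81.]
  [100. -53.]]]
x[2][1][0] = 95.0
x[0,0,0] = -10.0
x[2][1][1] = 81.0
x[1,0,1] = 27.0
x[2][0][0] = 64.0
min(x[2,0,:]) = -1.0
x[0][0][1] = -40.0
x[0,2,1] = -44.0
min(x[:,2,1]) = -53.0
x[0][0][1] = -40.0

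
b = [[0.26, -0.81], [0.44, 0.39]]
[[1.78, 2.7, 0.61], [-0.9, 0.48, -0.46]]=b@ [[-0.07,3.15,-0.30], [-2.22,-2.32,-0.85]]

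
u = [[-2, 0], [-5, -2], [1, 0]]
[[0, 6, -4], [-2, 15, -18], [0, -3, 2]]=u@[[0, -3, 2], [1, 0, 4]]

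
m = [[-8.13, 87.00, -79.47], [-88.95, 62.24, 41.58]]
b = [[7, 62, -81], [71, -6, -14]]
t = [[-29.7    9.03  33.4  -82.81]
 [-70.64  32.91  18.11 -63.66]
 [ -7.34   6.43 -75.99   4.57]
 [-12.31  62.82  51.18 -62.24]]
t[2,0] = -7.34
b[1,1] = -6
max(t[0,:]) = 33.4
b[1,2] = -14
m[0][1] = 87.0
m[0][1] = 87.0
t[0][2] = 33.4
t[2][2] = -75.99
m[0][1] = 87.0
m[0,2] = -79.47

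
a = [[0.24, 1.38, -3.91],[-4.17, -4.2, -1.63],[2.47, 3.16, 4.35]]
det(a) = 27.29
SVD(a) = [[0.16, -0.85, 0.49], [0.7, 0.45, 0.56], [-0.7, 0.26, 0.67]] @ diag([8.266444033431776, 4.592842451149314, 0.7187497903032417]) @ [[-0.56, -0.59, -0.58],[-0.32, -0.49, 0.81],[-0.77, 0.63, 0.09]]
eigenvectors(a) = [[-0.40-0.51j,(-0.4+0.51j),-0.74+0.00j],[0.71+0.00j,(0.71-0j),(0.3+0j)],[-0.27+0.09j,-0.27-0.09j,0.60+0.00j]]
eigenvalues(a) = [(-1.24+2.82j), (-1.24-2.82j), (2.88+0j)]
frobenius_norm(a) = 9.48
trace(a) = 0.39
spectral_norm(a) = 8.27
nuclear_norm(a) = 13.58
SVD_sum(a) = [[-0.73, -0.78, -0.76], [-3.20, -3.43, -3.35], [3.21, 3.44, 3.36]] + [[1.24, 1.94, -3.18],[-0.66, -1.03, 1.68],[-0.37, -0.58, 0.95]] + [[-0.27, 0.23, 0.03], [-0.31, 0.25, 0.03], [-0.37, 0.30, 0.04]]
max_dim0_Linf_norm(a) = 4.35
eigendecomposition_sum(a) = [[(0.42+2.23j), (1.52+1.64j), -0.23+1.92j],  [(-2.21-1.12j), (-2.43+0.22j), -1.51-1.48j],  [(0.99+0.14j), 0.90-0.39j, (0.77+0.37j)]] + [[(0.42-2.23j),1.52-1.64j,(-0.23-1.92j)],[-2.21+1.12j,-2.43-0.22j,(-1.51+1.48j)],[(0.99-0.14j),(0.9+0.39j),0.77-0.37j]] + [[(-0.61-0j), -1.66-0.00j, (-3.45-0j)], [0.24+0.00j, 0.67+0.00j, 1.39+0.00j], [(0.5+0j), (1.36+0j), 2.82+0.00j]]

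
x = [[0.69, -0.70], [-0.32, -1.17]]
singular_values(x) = [1.37, 0.75]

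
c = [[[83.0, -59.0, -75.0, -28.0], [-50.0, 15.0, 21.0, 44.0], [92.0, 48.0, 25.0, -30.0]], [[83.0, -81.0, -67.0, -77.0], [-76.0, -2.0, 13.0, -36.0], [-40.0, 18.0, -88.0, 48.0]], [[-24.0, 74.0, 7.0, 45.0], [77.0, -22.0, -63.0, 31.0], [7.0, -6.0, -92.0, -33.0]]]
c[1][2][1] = 18.0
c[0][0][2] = -75.0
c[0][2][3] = -30.0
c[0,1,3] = 44.0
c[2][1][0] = 77.0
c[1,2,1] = 18.0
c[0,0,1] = -59.0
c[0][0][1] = -59.0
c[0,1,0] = -50.0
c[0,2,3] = -30.0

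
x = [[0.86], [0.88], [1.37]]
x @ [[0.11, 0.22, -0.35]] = [[0.09, 0.19, -0.3], [0.1, 0.19, -0.31], [0.15, 0.30, -0.48]]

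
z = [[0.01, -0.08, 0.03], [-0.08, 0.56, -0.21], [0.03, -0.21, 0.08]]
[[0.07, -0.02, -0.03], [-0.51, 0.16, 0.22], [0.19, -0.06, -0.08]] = z@[[-0.29, -0.10, 0.25], [-0.79, 0.33, 0.32], [0.42, 0.14, -0.27]]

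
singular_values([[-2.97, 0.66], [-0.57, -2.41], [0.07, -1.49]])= [3.09, 2.83]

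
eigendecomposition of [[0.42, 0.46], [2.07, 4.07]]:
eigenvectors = [[-0.88, -0.12], [0.47, -0.99]]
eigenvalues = [0.18, 4.31]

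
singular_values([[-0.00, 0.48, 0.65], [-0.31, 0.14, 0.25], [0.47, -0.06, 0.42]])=[0.92, 0.6, 0.16]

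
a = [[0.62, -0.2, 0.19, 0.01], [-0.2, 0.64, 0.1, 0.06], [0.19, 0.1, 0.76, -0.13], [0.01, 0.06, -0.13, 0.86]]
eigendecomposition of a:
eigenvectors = [[0.66, 0.39, 0.63, 0.14], [0.57, -0.16, -0.61, 0.52], [-0.46, 0.62, -0.05, 0.63], [-0.18, -0.66, 0.47, 0.55]]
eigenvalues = [0.31, 0.99, 0.81, 0.77]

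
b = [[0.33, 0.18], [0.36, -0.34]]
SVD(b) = [[-0.41, -0.91], [-0.91, 0.41]] @ diag([0.5204003302499179, 0.34012276647671846]) @ [[-0.89, 0.46], [-0.46, -0.89]]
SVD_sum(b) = [[0.19, -0.1], [0.42, -0.22]] + [[0.14, 0.28],[-0.06, -0.12]]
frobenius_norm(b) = 0.62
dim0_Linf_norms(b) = [0.36, 0.34]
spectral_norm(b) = 0.52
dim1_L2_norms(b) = [0.38, 0.5]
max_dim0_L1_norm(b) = 0.69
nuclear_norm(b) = 0.86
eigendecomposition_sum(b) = [[0.37, 0.09], [0.18, 0.04]] + [[-0.04, 0.09], [0.18, -0.38]]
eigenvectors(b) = [[0.9, -0.23],[0.43, 0.97]]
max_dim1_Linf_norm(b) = 0.36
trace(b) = -0.01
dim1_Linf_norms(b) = [0.33, 0.36]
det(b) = -0.18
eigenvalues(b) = [0.42, -0.43]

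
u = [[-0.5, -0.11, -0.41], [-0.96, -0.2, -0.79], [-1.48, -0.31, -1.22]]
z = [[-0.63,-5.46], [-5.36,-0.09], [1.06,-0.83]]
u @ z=[[0.47, 3.08],[0.84, 5.92],[1.3, 9.12]]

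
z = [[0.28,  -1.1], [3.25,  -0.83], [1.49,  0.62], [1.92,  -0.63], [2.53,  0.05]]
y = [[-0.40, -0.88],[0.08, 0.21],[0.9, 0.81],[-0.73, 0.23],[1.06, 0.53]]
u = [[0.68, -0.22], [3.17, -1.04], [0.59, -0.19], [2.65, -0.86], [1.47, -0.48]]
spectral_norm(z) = 4.84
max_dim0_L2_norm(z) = 4.79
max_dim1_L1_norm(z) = 4.08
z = u + y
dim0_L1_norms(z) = [9.47, 3.23]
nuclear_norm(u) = 4.72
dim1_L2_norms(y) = [0.97, 0.22, 1.21, 0.77, 1.19]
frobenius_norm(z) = 5.06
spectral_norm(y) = 1.94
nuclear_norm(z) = 6.32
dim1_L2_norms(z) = [1.14, 3.35, 1.61, 2.02, 2.53]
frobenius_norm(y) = 2.11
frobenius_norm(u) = 4.71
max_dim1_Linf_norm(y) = 1.06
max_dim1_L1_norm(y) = 1.71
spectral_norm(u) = 4.71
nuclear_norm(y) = 2.76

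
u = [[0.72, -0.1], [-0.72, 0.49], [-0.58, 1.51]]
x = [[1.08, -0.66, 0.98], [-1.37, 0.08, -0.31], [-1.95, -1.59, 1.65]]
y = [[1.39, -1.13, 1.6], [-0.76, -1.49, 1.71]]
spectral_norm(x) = 3.10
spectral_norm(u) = 1.84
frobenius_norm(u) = 1.98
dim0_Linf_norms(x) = [1.95, 1.59, 1.65]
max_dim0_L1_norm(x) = 4.4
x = u @ y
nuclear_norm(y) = 4.56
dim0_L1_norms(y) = [2.15, 2.62, 3.31]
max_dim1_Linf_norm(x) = 1.95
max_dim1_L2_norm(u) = 1.62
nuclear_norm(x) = 5.10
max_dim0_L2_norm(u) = 1.59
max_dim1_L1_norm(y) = 4.12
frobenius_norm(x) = 3.69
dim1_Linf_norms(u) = [0.72, 0.72, 1.51]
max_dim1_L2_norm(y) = 2.4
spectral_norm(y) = 3.02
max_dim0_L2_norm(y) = 2.34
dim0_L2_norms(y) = [1.58, 1.87, 2.34]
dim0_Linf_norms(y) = [1.39, 1.49, 1.71]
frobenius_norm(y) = 3.39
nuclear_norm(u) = 2.56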